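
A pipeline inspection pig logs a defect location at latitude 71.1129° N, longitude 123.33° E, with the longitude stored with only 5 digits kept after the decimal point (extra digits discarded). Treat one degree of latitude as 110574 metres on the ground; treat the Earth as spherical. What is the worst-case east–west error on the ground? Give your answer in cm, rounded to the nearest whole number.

Truncating at 5 decimal places can drop up to a full unit in the last place, so the longitude may be off by as much as 1e-05°.
One degree of longitude at 71.1129° is 110574 × cos 71.1129° ≈ 110574 × 0.3237 = 35793.3 m.
East–west error: 1e-05° × 35793.3 m/° ≈ 0.357933 m.
That is 0.357933 m = 35.793 cm.

36 cm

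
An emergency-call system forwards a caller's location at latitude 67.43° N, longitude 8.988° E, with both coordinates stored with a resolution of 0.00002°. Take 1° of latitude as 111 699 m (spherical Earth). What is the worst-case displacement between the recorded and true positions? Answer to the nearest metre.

1 metres

With a 0.00002° grid the true value lies within half a step, ±0.00002°/2 = ±1e-05°, of the stored one.
N–S: 1e-05° × 111699 m/° = 1.11699 m.
E–W at 67.43°: 1e-05° × 111699 × cos 67.43° = 1e-05 × 111699 × 0.3838 ≈ 0.428714 m.
Worst case both components are at the extreme and orthogonal: √(1.11699² + 0.428714²) ≈ 1.19644 m.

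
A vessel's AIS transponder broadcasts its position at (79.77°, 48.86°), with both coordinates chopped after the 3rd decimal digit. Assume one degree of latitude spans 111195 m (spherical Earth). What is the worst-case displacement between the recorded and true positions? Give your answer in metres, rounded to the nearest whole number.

Truncating at 3 decimal places can drop up to a full unit in the last place, so each coordinate may be off by as much as 0.001°.
North–south component: 0.001° × 111195 = 111.195 m.
Longitude error → 0.001 × 111195 × cos 79.77° = 0.001 × 111195 × 0.1776 ≈ 19.7482 m.
Worst case both components are at the extreme and orthogonal: √(111.195² + 19.7482²) ≈ 112.935 m.

113 metres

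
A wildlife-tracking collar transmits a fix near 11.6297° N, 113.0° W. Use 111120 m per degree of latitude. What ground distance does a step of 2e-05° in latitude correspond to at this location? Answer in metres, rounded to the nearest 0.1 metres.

2.2 metres

Along a meridian 2e-05° is 2e-05 × 111120 = 2.2224 m.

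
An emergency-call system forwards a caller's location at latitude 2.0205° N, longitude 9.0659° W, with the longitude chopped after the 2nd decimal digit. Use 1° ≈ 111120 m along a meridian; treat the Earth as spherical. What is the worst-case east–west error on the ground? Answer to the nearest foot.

Truncating at 2 decimal places can drop up to a full unit in the last place, so the longitude may be off by as much as 0.01°.
At latitude 2.0205° a degree of longitude spans 111120 m × cos 2.0205° = 111120 × 0.9994 ≈ 111051 m.
So at most 0.01° × 111051 ≈ 1110.51 m east–west.
In feet: 1110.51 m ÷ 0.3048 ≈ 3643.4 ft.

3643 feet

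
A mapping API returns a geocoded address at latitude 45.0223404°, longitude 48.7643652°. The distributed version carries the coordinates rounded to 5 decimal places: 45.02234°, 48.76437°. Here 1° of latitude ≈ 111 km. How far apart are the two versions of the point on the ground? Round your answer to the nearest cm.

38 cm

Δlat = 45.0223404 − 45.02234 = +0.0000004°; Δlon = 48.7643652 − 48.76437 = -0.0000048°.
North–south shift: 0.0000004 × 111000 = 0.0444 m.
East–west at this latitude: -0.0000048° × 111000 × cos 45.0223° ≈ -0.0000048 × 78458.2 = -0.3766 m.
Hypotenuse of the two orthogonal shifts: √(0.0444² + 0.3766²) = 0.379208 m.
That is 0.379208 m = 37.921 cm.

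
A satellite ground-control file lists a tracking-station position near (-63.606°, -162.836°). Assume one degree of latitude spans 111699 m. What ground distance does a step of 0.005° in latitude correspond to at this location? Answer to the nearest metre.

558 metres

0.005° × 111699 m/° = 558.495 m.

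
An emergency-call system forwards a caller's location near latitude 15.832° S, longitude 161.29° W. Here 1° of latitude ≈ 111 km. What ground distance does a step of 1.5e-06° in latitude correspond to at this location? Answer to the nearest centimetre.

17 centimetres

Along a meridian 1.5e-06° is 1.5e-06 × 111000 = 0.1665 m.
That is 0.1665 m = 16.65 cm.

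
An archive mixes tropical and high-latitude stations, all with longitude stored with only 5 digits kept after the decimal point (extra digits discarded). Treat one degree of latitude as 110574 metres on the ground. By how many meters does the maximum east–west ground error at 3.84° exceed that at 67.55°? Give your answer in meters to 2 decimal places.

0.68 meters

Truncating at 5 decimal places can drop up to a full unit in the last place, so the longitude may be off by as much as 1e-05°.
Error at 3.84° = 1e-05° × 110574 × cos 3.84° ≈ 1.1057 × 0.9978 = 1.1033 m.
Error at 67.55° = 1e-05° × 110574 × cos 67.55° ≈ 1.1057 × 0.3819 = 0.42226 m.
Difference: 1.1033 − 0.42226 = 0.681 m.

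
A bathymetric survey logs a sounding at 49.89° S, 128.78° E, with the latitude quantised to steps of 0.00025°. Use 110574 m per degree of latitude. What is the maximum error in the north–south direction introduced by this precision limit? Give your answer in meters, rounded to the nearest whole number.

With a 0.00025° grid the true value lies within half a step, ±0.00025°/2 = ±0.000125°, of the stored one.
North–south distance: 0.000125° × 110574 m/° = 13.8217 m.

14 meters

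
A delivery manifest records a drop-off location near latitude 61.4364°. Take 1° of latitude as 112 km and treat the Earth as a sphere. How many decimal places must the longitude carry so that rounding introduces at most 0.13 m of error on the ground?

At 61.4364° one degree of longitude covers 112000 × cos 61.4364° ≈ 112000 × 0.4781 ≈ 53551 m.
With N decimal places the half-ulp bound is 0.5·10⁻ᴺ°, or 0.5·10⁻ᴺ × 53551 m on the ground.
Need 0.5 × 53551 × 10⁻ᴺ ≤ 0.13 → 10⁻ᴺ ≤ 4.855e-06, so N ≥ 5.31.
N = 5 would give 0.268 m (too coarse); N = 6 gives 0.0268 m ≤ 0.13 m.

6 decimal places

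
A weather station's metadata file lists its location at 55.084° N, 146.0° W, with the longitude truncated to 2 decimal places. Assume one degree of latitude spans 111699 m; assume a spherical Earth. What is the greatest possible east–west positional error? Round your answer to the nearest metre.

639 metres

Truncating at 2 decimal places can drop up to a full unit in the last place, so the longitude may be off by as much as 0.01°.
One degree of longitude at 55.084° is 111699 × cos 55.084° ≈ 111699 × 0.5724 = 63933.7 m.
So at most 0.01° × 63933.7 ≈ 639.337 m east–west.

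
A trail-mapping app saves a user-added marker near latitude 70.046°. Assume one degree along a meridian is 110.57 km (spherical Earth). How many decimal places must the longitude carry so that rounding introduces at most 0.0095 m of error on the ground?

At 70.046° one degree of longitude covers 110570 × cos 70.046° ≈ 110570 × 0.3413 ≈ 37733.7 m.
Rounding to N decimal places gives at most 0.5 × 10⁻ᴺ degrees of error, i.e. 0.5 × 10⁻ᴺ × 37733.7 m.
Need 0.5 × 37733.7 × 10⁻ᴺ ≤ 0.0095 → 10⁻ᴺ ≤ 5.035e-07, so N ≥ 6.30.
N = 6 would give 0.0189 m (too coarse); N = 7 gives 0.00189 m ≤ 0.0095 m.

7 decimal places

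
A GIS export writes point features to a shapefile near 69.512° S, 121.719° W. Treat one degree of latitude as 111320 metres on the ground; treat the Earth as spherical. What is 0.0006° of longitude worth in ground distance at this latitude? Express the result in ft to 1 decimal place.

76.7 ft

0.0006° of longitude at 69.512° is 0.0006 × 111320 × cos 69.512° ≈ 0.0006 × 38963.2 = 23.3779 m.
Converting: 23.3779 m × 3.2808 ft/m ≈ 76.699 ft.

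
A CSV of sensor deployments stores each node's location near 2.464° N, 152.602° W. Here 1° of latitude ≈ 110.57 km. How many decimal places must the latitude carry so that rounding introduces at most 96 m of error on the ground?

3 decimal places

One degree of latitude covers 110570 m.
Rounding to N decimal places gives at most 0.5 × 10⁻ᴺ degrees of error, i.e. 0.5 × 10⁻ᴺ × 110570 m.
Setting 55285 × 10⁻ᴺ ≤ 96 gives 10ᴺ ≥ 575.9, i.e. N ≥ 2.76.
At 2 places the error can reach 553 m, but 3 places keeps it to 55.3 m.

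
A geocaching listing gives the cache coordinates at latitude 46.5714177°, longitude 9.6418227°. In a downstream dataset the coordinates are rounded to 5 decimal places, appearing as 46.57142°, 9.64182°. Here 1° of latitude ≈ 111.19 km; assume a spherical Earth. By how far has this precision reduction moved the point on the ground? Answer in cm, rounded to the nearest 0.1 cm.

The latitude changed by -0.0000023° and the longitude by +0.0000027°.
N–S: -0.0000023° × 111190 m/° = -0.255737 m.
East–west at this latitude: 0.0000027° × 111190 × cos 46.5714° ≈ 0.0000027 × 76437.5 = 0.206381 m.
Combined displacement = (0.255737² + 0.206381²)^½ ≈ 0.328625 m.
That is 0.328625 m = 32.863 cm.

32.9 cm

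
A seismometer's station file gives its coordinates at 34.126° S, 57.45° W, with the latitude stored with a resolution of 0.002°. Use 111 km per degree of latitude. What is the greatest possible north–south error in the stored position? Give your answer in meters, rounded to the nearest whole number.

With a 0.002° grid the true value lies within half a step, ±0.002°/2 = ±0.001°, of the stored one.
North–south distance: 0.001° × 111000 m/° = 111 m.

111 meters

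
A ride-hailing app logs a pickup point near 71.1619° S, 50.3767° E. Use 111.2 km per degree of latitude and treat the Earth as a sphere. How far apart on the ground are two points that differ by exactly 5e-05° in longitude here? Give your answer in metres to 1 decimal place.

One degree of longitude here spans 111200 × cos 71.1619° = 111200 × 0.3229 ≈ 35905.9 m; 5e-05° of that is 1.7953 m.

1.8 metres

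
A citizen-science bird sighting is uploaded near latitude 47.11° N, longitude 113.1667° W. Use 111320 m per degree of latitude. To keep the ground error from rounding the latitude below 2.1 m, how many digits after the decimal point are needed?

5 decimal places

One degree of latitude covers 111320 m.
Rounding to N decimal places gives at most 0.5 × 10⁻ᴺ degrees of error, i.e. 0.5 × 10⁻ᴺ × 111320 m.
Setting 55660 × 10⁻ᴺ ≤ 2.1 gives 10ᴺ ≥ 2.65e+04, i.e. N ≥ 4.42.
So 5 decimal places suffice (0.557 m); 4 would allow up to 5.57 m.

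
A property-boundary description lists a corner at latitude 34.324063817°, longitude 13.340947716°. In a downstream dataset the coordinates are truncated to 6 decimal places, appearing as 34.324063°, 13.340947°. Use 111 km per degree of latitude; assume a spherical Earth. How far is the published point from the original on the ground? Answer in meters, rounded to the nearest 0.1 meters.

0.1 meters

Δlat = 34.324063817 − 34.324063 = +0.000000817°; Δlon = 13.340947716 − 13.340947 = +0.000000716°.
North–south shift: 0.000000817 × 111000 = 0.090687 m.
E–W at 34.3241°: 0.000000716° × 111000 × cos 34.3241° = 0.000000716 × 111000 × 0.8259 ≈ 0.0656362 m.
Distance: √(0.090687² + 0.0656362²) ≈ 0.111947 m.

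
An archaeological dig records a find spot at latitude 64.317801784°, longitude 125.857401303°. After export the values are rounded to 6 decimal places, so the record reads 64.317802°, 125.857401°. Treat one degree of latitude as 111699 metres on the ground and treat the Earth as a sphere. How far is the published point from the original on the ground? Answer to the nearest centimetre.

3 centimetres

Δlat = 64.317801784 − 64.317802 = -0.000000216°; Δlon = 125.857401303 − 125.857401 = +0.000000303°.
N–S: -0.000000216° × 111699 m/° = -0.024127 m.
East–west at this latitude: 0.000000303° × 111699 × cos 64.3178° ≈ 0.000000303 × 48408 = 0.0146676 m.
Hypotenuse of the two orthogonal shifts: √(0.024127² + 0.0146676²) = 0.0282356 m.
That is 0.0282356 m = 2.8236 cm.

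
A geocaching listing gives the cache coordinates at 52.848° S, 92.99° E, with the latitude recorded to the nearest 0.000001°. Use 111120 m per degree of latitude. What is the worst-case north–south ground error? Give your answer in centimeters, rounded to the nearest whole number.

Rounding to 6 decimal places leaves the latitude within ±5e-07° of the true value.
North–south distance: 5e-07° × 111120 m/° = 0.05556 m.
That is 0.05556 m = 5.556 cm.

6 centimeters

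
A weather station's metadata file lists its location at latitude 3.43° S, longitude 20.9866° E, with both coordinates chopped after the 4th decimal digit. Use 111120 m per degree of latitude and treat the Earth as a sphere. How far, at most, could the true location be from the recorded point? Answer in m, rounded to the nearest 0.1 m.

15.7 m

Truncating at 4 decimal places can drop up to a full unit in the last place, so each coordinate may be off by as much as 0.0001°.
North–south component: 0.0001° × 111120 = 11.112 m.
E–W at 3.43°: 0.0001° × 111120 × cos 3.43° = 0.0001 × 111120 × 0.9982 ≈ 11.0921 m.
Worst case both components are at the extreme and orthogonal: √(11.112² + 11.0921²) ≈ 15.7007 m.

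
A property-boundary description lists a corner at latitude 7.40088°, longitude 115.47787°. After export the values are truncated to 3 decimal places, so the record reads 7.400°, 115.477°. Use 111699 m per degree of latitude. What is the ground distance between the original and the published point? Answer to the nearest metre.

138 metres

Δlat = 7.40088 − 7.400 = +0.00088°; Δlon = 115.47787 − 115.477 = +0.00087°.
North–south shift: 0.00088 × 111699 = 98.2951 m.
E–W at 7.4°: 0.00087° × 111699 × cos 7.4° = 0.00087 × 111699 × 0.9917 ≈ 96.3687 m.
Distance: √(98.2951² + 96.3687²) ≈ 137.655 m.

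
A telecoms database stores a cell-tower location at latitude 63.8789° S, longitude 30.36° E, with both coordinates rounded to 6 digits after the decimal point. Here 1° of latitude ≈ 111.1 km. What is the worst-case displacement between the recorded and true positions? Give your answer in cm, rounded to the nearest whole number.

6 cm

Rounding to 6 decimal places leaves each coordinate within ±5e-07° of the true value.
Latitude error → 5e-07 × 111100 = 0.05555 m along the meridian.
East–west component at 63.8789°: 5e-07° × 111100 × cos 63.8789° ≈ 5e-07 × 48914 ≈ 0.024457 m.
Worst case both components are at the extreme and orthogonal: √(0.05555² + 0.024457²) ≈ 0.0606955 m.
That is 0.0606955 m = 6.0696 cm.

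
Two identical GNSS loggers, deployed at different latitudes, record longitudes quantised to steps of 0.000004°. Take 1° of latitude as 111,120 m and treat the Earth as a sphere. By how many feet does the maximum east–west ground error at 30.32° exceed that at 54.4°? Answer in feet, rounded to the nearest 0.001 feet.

0.205 feet

With a 0.000004° grid the true value lies within half a step, ±0.000004°/2 = ±2e-06°, of the stored one.
Error at 30.32° = 2e-06° × 111120 × cos 30.32° ≈ 0.22224 × 0.8632 = 0.19184 m.
At 54.4°: 2e-06° × 111120 × cos 54.4° = 2e-06 × 111120 × 0.5821 ≈ 0.12937 m.
So the lower-latitude error exceeds the higher by 0.19184 − 0.12937 = 0.062471 m.
Converting: 0.0624709 m × 3.2808 ft/m ≈ 0.20496 ft.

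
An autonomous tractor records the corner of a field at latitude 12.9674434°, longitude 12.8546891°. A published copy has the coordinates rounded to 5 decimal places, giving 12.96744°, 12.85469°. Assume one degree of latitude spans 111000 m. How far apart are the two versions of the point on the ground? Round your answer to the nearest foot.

Δlat = 12.9674434 − 12.96744 = +0.0000034°; Δlon = 12.8546891 − 12.85469 = -0.0000009°.
N–S: 0.0000034° × 111000 m/° = 0.3774 m.
East–west at this latitude: -0.0000009° × 111000 × cos 12.9674° ≈ -0.0000009 × 108169 = -0.0973523 m.
Distance: √(0.3774² + 0.0973523²) ≈ 0.389754 m.
In feet: 0.389754 m ÷ 0.3048 ≈ 1.2787 ft.

1 feet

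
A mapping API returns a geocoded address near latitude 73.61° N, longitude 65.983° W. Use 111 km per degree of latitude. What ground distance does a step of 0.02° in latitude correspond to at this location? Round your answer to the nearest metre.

2220 metres

Along a meridian 0.02° is 0.02 × 111000 = 2220 m.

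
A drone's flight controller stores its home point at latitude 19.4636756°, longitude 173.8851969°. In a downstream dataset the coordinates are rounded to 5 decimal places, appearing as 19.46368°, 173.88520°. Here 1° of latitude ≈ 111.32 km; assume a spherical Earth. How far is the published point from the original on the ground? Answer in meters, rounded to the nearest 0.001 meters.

Δlat = 19.4636756 − 19.46368 = -0.0000044°; Δlon = 173.8851969 − 173.88520 = -0.0000031°.
N–S: -0.0000044° × 111320 m/° = -0.489808 m.
E–W at 19.4637°: -0.0000031° × 111320 × cos 19.4637° = -0.0000031 × 111320 × 0.9429 ≈ -0.325371 m.
Combined displacement = (0.489808² + 0.325371²)^½ ≈ 0.588029 m.

0.588 meters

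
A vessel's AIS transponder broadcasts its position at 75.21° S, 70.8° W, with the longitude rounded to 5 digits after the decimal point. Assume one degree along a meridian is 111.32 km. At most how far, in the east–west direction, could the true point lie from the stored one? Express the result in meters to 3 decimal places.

Rounding to 5 decimal places leaves the longitude within ±5e-06° of the true value.
One degree of longitude at 75.21° is 111320 × cos 75.21° ≈ 111320 × 0.2553 = 28417.4 m.
So at most 5e-06° × 28417.4 ≈ 0.142087 m east–west.

0.142 meters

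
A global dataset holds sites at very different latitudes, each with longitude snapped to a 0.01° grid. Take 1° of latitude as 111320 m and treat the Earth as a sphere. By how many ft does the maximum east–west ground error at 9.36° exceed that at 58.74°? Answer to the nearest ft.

854 ft

With a 0.01° grid the true value lies within half a step, ±0.01°/2 = ±0.005°, of the stored one.
Error at 9.36° = 0.005° × 111320 × cos 9.36° ≈ 556.6 × 0.9867 = 549.19 m.
At 58.74°: 0.005° × 111320 × cos 58.74° = 0.005 × 111320 × 0.5189 ≈ 288.83 m.
Difference: 549.19 − 288.83 = 260.36 m.
In feet: 260.357 m ÷ 0.3048 ≈ 854.19 ft.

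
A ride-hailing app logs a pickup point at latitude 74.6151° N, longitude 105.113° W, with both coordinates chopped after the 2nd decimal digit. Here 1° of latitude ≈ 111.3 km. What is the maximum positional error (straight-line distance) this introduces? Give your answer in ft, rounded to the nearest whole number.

3778 ft

Truncating at 2 decimal places can drop up to a full unit in the last place, so each coordinate may be off by as much as 0.01°.
Latitude error → 0.01 × 111300 = 1113 m along the meridian.
Longitude error → 0.01 × 111300 × cos 74.6151° = 0.01 × 111300 × 0.2653 ≈ 295.281 m.
Worst case both components are at the extreme and orthogonal: √(1113² + 295.281²) ≈ 1151.5 m.
In feet: 1151.5 m ÷ 0.3048 ≈ 3777.9 ft.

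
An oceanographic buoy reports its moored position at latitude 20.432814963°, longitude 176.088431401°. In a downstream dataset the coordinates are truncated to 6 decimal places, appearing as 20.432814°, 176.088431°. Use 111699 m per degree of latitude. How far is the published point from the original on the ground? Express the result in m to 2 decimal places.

0.12 m

The latitude changed by +0.000000963° and the longitude by +0.000000401°.
North–south shift: 0.000000963 × 111699 = 0.107566 m.
E–W at 20.4328°: 0.000000401° × 111699 × cos 20.4328° = 0.000000401 × 111699 × 0.9371 ≈ 0.0419731 m.
Combined displacement = (0.107566² + 0.0419731²)^½ ≈ 0.115465 m.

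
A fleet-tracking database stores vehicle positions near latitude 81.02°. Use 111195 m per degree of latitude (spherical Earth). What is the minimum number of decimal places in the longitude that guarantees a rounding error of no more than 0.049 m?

At 81.02° one degree of longitude covers 111195 × cos 81.02° ≈ 111195 × 0.1561 ≈ 17356.4 m.
Rounding to N decimal places gives at most 0.5 × 10⁻ᴺ degrees of error, i.e. 0.5 × 10⁻ᴺ × 17356.4 m.
Setting 8678.2 × 10⁻ᴺ ≤ 0.049 gives 10ᴺ ≥ 1.771e+05, i.e. N ≥ 5.25.
So 6 decimal places suffice (0.00868 m); 5 would allow up to 0.0868 m.

6 decimal places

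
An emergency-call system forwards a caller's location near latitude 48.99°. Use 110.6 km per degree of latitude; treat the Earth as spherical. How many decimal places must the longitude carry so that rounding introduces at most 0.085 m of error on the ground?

At 48.99° one degree of longitude covers 110600 × cos 48.99° ≈ 110600 × 0.6562 ≈ 72574.7 m.
With N decimal places the half-ulp bound is 0.5·10⁻ᴺ°, or 0.5·10⁻ᴺ × 72574.7 m on the ground.
Setting 36287.3 × 10⁻ᴺ ≤ 0.085 gives 10ᴺ ≥ 4.269e+05, i.e. N ≥ 5.63.
N = 5 would give 0.363 m (too coarse); N = 6 gives 0.0363 m ≤ 0.085 m.

6 decimal places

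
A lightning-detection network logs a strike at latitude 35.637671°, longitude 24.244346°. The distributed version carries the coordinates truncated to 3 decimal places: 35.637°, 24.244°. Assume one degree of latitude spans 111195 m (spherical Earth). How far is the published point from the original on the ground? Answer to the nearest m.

The latitude changed by +0.000671° and the longitude by +0.000346°.
North–south shift: 0.000671 × 111195 = 74.6118 m.
E–W at 35.637°: 0.000346° × 111195 × cos 35.637° = 0.000346 × 111195 × 0.8127 ≈ 31.2683 m.
Combined displacement = (74.6118² + 31.2683²)^½ ≈ 80.8989 m.

81 m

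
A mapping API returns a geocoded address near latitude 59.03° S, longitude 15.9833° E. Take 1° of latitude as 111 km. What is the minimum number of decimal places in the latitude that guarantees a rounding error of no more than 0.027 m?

7

One degree of latitude covers 111000 m.
N decimal places → at most half a unit in the last place, 0.5 × 10⁻ᴺ° = 111000/2 × 10⁻ᴺ m.
Setting 55500 × 10⁻ᴺ ≤ 0.027 gives 10ᴺ ≥ 2.056e+06, i.e. N ≥ 6.31.
N = 6 would give 0.0555 m (too coarse); N = 7 gives 0.00555 m ≤ 0.027 m.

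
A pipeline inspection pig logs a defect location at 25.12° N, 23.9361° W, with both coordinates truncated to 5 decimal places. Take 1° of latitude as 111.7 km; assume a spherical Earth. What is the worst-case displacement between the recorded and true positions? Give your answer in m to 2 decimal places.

Truncating at 5 decimal places can drop up to a full unit in the last place, so each coordinate may be off by as much as 1e-05°.
N–S: 1e-05° × 111700 m/° = 1.117 m.
Longitude error → 1e-05 × 111700 × cos 25.12° = 1e-05 × 111700 × 0.9054 ≈ 1.01135 m.
Combining orthogonally: (1.117² + 1.01135²)^½ ≈ 1.50683 m.

1.51 m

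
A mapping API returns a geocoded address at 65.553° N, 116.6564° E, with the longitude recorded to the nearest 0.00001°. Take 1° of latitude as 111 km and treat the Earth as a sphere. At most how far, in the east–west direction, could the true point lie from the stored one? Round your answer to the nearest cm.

Rounding to 5 decimal places leaves the longitude within ±5e-06° of the true value.
One degree of longitude at 65.553° is 111000 × cos 65.553° ≈ 111000 × 0.4139 = 45937.5 m.
East–west error: 5e-06° × 45937.5 m/° ≈ 0.229687 m.
That is 0.229687 m = 22.969 cm.

23 cm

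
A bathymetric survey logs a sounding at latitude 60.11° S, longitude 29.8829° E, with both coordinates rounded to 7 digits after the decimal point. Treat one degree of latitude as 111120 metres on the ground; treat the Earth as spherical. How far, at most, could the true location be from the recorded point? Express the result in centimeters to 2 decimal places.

0.62 centimeters

Rounding to 7 decimal places leaves each coordinate within ±5e-08° of the true value.
N–S: 5e-08° × 111120 m/° = 0.005556 m.
East–west component at 60.11°: 5e-08° × 111120 × cos 60.11° ≈ 5e-08 × 55375.1 ≈ 0.00276876 m.
The two errors are perpendicular, so the maximum displacement is √(0.005556² + 0.00276876²) ≈ 0.00620767 m.
That is 0.00620767 m = 0.62077 cm.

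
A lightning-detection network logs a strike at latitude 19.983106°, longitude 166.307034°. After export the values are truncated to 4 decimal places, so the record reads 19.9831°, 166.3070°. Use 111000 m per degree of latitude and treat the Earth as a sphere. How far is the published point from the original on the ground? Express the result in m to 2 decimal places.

3.61 m

The latitude changed by +0.000006° and the longitude by +0.000034°.
N–S: 0.000006° × 111000 m/° = 0.666 m.
East–west at this latitude: 0.000034° × 111000 × cos 19.9831° ≈ 0.000034 × 104317 = 3.54678 m.
Hypotenuse of the two orthogonal shifts: √(0.666² + 3.54678²) = 3.60877 m.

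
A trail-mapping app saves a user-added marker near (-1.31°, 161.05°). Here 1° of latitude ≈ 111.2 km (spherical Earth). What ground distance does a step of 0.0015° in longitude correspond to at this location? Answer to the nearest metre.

167 metres

At 1.31° a degree of longitude is 111200 × cos 1.31° ≈ 111171 m, so 0.0015° corresponds to 166.756 m.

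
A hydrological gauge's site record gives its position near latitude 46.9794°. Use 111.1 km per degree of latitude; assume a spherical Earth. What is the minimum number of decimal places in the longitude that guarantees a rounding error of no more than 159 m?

At 46.9794° one degree of longitude covers 111100 × cos 46.9794° ≈ 111100 × 0.6823 ≈ 75799.2 m.
With N decimal places the half-ulp bound is 0.5·10⁻ᴺ°, or 0.5·10⁻ᴺ × 75799.2 m on the ground.
Need 0.5 × 75799.2 × 10⁻ᴺ ≤ 159 → 10⁻ᴺ ≤ 4.195e-03, so N ≥ 2.38.
N = 2 would give 379 m (too coarse); N = 3 gives 37.9 m ≤ 159 m.

3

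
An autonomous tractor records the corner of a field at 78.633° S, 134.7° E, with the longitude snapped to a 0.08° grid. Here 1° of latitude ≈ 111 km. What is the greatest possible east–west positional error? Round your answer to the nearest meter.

875 meters

With a 0.08° grid the true value lies within half a step, ±0.08°/2 = ±0.04°, of the stored one.
At latitude 78.633° a degree of longitude spans 111000 m × cos 78.633° = 111000 × 0.1971 ≈ 21877.3 m.
So at most 0.04° × 21877.3 ≈ 875.092 m east–west.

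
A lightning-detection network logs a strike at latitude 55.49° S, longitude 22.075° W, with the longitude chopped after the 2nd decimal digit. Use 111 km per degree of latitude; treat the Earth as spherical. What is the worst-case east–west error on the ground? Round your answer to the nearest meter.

Truncating at 2 decimal places can drop up to a full unit in the last place, so the longitude may be off by as much as 0.01°.
At latitude 55.49° a degree of longitude spans 111000 m × cos 55.49° = 111000 × 0.5666 ≈ 62887.1 m.
So at most 0.01° × 62887.1 ≈ 628.871 m east–west.

629 meters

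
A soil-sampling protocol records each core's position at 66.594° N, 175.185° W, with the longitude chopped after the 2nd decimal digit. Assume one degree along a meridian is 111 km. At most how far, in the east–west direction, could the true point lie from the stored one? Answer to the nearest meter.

Truncating at 2 decimal places can drop up to a full unit in the last place, so the longitude may be off by as much as 0.01°.
One degree of longitude at 66.594° is 111000 × cos 66.594° ≈ 111000 × 0.3972 = 44094.1 m.
Maximum E–W displacement: 0.01 × 44094.1 = 440.941 m.

441 meters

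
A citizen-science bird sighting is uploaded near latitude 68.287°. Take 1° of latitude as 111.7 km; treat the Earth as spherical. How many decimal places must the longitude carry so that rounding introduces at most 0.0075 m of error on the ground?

At 68.287° one degree of longitude covers 111700 × cos 68.287° ≈ 111700 × 0.3700 ≈ 41324.3 m.
Rounding to N decimal places gives at most 0.5 × 10⁻ᴺ degrees of error, i.e. 0.5 × 10⁻ᴺ × 41324.3 m.
Need 0.5 × 41324.3 × 10⁻ᴺ ≤ 0.0075 → 10⁻ᴺ ≤ 3.630e-07, so N ≥ 6.44.
So 7 decimal places suffice (0.00207 m); 6 would allow up to 0.0207 m.

7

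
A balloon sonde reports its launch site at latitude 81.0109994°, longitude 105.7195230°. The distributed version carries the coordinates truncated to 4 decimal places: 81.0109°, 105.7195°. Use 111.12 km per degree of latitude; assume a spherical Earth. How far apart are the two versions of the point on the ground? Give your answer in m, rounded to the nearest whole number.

11 m

Δlat = 81.0109994 − 81.0109 = +0.0000994°; Δlon = 105.7195230 − 105.7195 = +0.0000230°.
N–S: 0.0000994° × 111120 m/° = 11.0453 m.
East–west at this latitude: 0.0000230° × 111120 × cos 81.0109° ≈ 0.0000230 × 17362.1 = 0.399329 m.
Hypotenuse of the two orthogonal shifts: √(11.0453² + 0.399329²) = 11.0525 m.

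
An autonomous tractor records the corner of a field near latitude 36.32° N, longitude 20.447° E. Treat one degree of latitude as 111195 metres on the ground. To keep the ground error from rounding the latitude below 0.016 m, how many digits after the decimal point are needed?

7 decimal places

One degree of latitude covers 111195 m.
N decimal places → at most half a unit in the last place, 0.5 × 10⁻ᴺ° = 111195/2 × 10⁻ᴺ m.
Setting 55597.5 × 10⁻ᴺ ≤ 0.016 gives 10ᴺ ≥ 3.475e+06, i.e. N ≥ 6.54.
So 7 decimal places suffice (0.00556 m); 6 would allow up to 0.0556 m.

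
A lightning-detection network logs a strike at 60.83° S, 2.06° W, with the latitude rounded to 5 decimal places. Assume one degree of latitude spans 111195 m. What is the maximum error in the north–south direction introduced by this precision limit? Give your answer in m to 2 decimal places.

Rounding to 5 decimal places leaves the latitude within ±5e-06° of the true value.
Along the meridian that is 5e-06° × 111195 m/° = 0.555975 m.

0.56 m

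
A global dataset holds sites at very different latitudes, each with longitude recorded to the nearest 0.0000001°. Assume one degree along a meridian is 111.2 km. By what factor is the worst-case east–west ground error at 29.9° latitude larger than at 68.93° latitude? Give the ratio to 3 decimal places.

2.411

Rounding to 7 decimal places leaves the longitude within ±5e-08° of the true value.
Error at 29.9° = 5e-08° × 111200 × cos 29.9° ≈ 0.00556 × 0.8669 = 0.0048199 m.
At 68.93°: 5e-08° × 111200 × cos 68.93° = 5e-08 × 111200 × 0.3595 ≈ 0.0019989 m.
The ratio reduces to cos 29.9° / cos 68.93° = 0.8669/0.3595 ≈ 2.4113.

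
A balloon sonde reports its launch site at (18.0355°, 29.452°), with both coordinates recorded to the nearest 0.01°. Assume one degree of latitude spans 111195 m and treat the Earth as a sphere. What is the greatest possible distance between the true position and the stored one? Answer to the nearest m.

767 m

Rounding to 2 decimal places leaves each coordinate within ±0.005° of the true value.
Latitude error → 0.005 × 111195 = 555.975 m along the meridian.
E–W at 18.0355°: 0.005° × 111195 × cos 18.0355° = 0.005 × 111195 × 0.9509 ≈ 528.657 m.
Combining orthogonally: (555.975² + 528.657²)^½ ≈ 767.194 m.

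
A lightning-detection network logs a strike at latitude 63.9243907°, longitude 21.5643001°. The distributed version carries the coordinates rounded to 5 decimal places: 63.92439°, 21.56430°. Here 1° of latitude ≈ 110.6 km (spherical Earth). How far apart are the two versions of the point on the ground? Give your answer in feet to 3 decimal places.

0.255 feet

Δlat = 63.9243907 − 63.92439 = +0.0000007°; Δlon = 21.5643001 − 21.56430 = +0.0000001°.
North–south shift: 0.0000007 × 110600 = 0.07742 m.
E–W at 63.9244°: 0.0000001° × 110600 × cos 63.9244° = 0.0000001 × 110600 × 0.4396 ≈ 0.0048615 m.
Combined displacement = (0.07742² + 0.0048615²)^½ ≈ 0.0775725 m.
Converting: 0.0775725 m × 3.2808 ft/m ≈ 0.2545 ft.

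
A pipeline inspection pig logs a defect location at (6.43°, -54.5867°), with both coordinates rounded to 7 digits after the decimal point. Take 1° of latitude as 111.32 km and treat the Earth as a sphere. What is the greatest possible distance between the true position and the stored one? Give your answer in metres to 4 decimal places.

Rounding to 7 decimal places leaves each coordinate within ±5e-08° of the true value.
N–S: 5e-08° × 111320 m/° = 0.005566 m.
Longitude error → 5e-08 × 111320 × cos 6.43° = 5e-08 × 111320 × 0.9937 ≈ 0.00553099 m.
The two errors are perpendicular, so the maximum displacement is √(0.005566² + 0.00553099²) ≈ 0.00784679 m.

0.0078 metres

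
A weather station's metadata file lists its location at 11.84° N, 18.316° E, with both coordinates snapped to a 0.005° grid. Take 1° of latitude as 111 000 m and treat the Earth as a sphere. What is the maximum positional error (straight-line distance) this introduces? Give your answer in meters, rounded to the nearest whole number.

With a 0.005° grid the true value lies within half a step, ±0.005°/2 = ±0.0025°, of the stored one.
Latitude error → 0.0025 × 111000 = 277.5 m along the meridian.
Longitude error → 0.0025 × 111000 × cos 11.84° = 0.0025 × 111000 × 0.9787 ≈ 271.596 m.
Combining orthogonally: (277.5² + 271.596²)^½ ≈ 388.292 m.

388 meters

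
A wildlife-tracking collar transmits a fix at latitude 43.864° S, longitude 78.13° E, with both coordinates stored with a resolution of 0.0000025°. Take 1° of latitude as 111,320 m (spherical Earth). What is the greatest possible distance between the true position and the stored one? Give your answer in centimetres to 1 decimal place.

17.2 centimetres

With a 0.0000025° grid the true value lies within half a step, ±0.0000025°/2 = ±1.25e-06°, of the stored one.
N–S: 1.25e-06° × 111320 m/° = 0.13915 m.
E–W at 43.864°: 1.25e-06° × 111320 × cos 43.864° = 1.25e-06 × 111320 × 0.7210 ≈ 0.100325 m.
The two errors are perpendicular, so the maximum displacement is √(0.13915² + 0.100325²) ≈ 0.171546 m.
That is 0.171546 m = 17.155 cm.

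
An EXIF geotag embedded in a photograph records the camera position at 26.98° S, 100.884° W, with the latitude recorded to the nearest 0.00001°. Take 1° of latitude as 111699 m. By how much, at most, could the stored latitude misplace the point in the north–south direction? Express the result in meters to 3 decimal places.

Rounding to 5 decimal places leaves the latitude within ±5e-06° of the true value.
North–south distance: 5e-06° × 111699 m/° = 0.558495 m.

0.558 meters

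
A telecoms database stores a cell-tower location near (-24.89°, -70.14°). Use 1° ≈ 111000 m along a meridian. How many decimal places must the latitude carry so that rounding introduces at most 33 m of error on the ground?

One degree of latitude covers 111000 m.
Rounding to N decimal places gives at most 0.5 × 10⁻ᴺ degrees of error, i.e. 0.5 × 10⁻ᴺ × 111000 m.
Setting 55500 × 10⁻ᴺ ≤ 33 gives 10ᴺ ≥ 1682, i.e. N ≥ 3.23.
So 4 decimal places suffice (5.55 m); 3 would allow up to 55.5 m.

4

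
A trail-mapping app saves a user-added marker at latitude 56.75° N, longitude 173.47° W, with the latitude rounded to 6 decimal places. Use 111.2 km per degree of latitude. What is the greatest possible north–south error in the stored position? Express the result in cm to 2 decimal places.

Rounding to 6 decimal places leaves the latitude within ±5e-07° of the true value.
Along the meridian that is 5e-07° × 111200 m/° = 0.0556 m.
That is 0.0556 m = 5.56 cm.

5.56 cm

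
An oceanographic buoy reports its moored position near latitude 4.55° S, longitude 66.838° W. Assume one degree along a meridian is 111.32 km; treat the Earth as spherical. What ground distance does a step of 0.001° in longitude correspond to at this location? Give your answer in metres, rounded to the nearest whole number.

At 4.55° a degree of longitude is 111320 × cos 4.55° ≈ 110969 m, so 0.001° corresponds to 110.969 m.

111 metres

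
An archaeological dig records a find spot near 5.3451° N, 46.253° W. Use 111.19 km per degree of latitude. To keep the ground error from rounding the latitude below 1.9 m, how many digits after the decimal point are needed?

One degree of latitude covers 111190 m.
Rounding to N decimal places gives at most 0.5 × 10⁻ᴺ degrees of error, i.e. 0.5 × 10⁻ᴺ × 111190 m.
Setting 55595 × 10⁻ᴺ ≤ 1.9 gives 10ᴺ ≥ 2.926e+04, i.e. N ≥ 4.47.
N = 4 would give 5.56 m (too coarse); N = 5 gives 0.556 m ≤ 1.9 m.

5 decimal places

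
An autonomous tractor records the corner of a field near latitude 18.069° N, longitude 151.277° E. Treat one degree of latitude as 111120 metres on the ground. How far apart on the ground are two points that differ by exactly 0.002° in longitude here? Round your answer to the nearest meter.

0.002° of longitude at 18.069° is 0.002 × 111120 × cos 18.069° ≈ 0.002 × 105640 = 211.28 m.

211 meters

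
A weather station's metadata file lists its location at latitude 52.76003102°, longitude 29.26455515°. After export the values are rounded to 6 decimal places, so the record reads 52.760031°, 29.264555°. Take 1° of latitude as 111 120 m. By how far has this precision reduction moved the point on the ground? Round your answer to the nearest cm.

Δlat = 52.76003102 − 52.760031 = +0.00000002°; Δlon = 29.26455515 − 29.264555 = +0.00000015°.
North–south shift: 0.00000002 × 111120 = 0.0022224 m.
E–W at 52.76°: 0.00000015° × 111120 × cos 52.76° = 0.00000015 × 111120 × 0.6052 ≈ 0.0100867 m.
Hypotenuse of the two orthogonal shifts: √(0.0022224² + 0.0100867²) = 0.0103286 m.
That is 0.0103286 m = 1.0329 cm.

1 cm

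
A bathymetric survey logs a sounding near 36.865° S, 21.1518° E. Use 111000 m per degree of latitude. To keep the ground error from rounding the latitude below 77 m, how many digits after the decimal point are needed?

3 decimal places

One degree of latitude covers 111000 m.
Rounding to N decimal places gives at most 0.5 × 10⁻ᴺ degrees of error, i.e. 0.5 × 10⁻ᴺ × 111000 m.
Need 0.5 × 111000 × 10⁻ᴺ ≤ 77 → 10⁻ᴺ ≤ 1.387e-03, so N ≥ 2.86.
So 3 decimal places suffice (55.5 m); 2 would allow up to 555 m.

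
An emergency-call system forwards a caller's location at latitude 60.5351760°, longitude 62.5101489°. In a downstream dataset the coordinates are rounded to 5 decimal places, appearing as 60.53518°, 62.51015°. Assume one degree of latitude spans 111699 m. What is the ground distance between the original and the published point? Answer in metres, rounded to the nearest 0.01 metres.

Δlat = 60.5351760 − 60.53518 = -0.0000040°; Δlon = 62.5101489 − 62.51015 = -0.0000011°.
N–S: -0.0000040° × 111699 m/° = -0.446796 m.
East–west at this latitude: -0.0000011° × 111699 × cos 60.5352° ≈ -0.0000011 × 54943.5 = -0.0604379 m.
Distance: √(0.446796² + 0.0604379²) ≈ 0.450865 m.

0.45 metres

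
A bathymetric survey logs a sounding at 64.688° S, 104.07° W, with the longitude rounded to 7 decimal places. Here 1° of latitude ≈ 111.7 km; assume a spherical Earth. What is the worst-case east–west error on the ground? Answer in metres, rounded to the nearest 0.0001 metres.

0.0024 metres

Rounding to 7 decimal places leaves the longitude within ±5e-08° of the true value.
At latitude 64.688° a degree of longitude spans 111700 m × cos 64.688° = 111700 × 0.4275 ≈ 47757 m.
Maximum E–W displacement: 5e-08 × 47757 = 0.00238785 m.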